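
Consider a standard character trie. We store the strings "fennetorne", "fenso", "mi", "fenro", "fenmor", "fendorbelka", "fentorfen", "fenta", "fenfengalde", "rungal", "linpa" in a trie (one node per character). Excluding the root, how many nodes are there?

Insert word by word; a character creates a node only if that edge doesn't already exist:
  "fennetorne" → 10 new (f, e, n, n, e, t, o, r, n, e)
  "fenso" → prefix "fen" already present; 2 new (s, o)
  "mi" → 2 new (m, i)
  "fenro" → prefix "fen" already present; 2 new (r, o)
  "fenmor" → prefix "fen" already present; 3 new (m, o, r)
  "fendorbelka" → prefix "fen" already present; 8 new (d, o, r, b, e, l, k, a)
  "fentorfen" → prefix "fen" already present; 6 new (t, o, r, f, e, n)
  "fenta" → prefix "fent" already present; 1 new (a)
  "fenfengalde" → prefix "fen" already present; 8 new (f, e, n, g, a, l, d, e)
  "rungal" → 6 new (r, u, n, g, a, l)
  "linpa" → 5 new (l, i, n, p, a)
Total nodes = 10 + 2 + 2 + 2 + 3 + 8 + 6 + 1 + 8 + 6 + 5 = 53

53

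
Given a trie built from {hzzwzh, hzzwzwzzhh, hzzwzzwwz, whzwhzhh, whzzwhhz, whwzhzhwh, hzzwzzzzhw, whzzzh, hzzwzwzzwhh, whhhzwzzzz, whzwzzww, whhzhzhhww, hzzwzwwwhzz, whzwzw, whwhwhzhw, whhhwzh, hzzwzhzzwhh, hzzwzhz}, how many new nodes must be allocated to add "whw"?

"whw" is already a full path in the trie; only an end-marker is added.
No new nodes are needed: 0.

0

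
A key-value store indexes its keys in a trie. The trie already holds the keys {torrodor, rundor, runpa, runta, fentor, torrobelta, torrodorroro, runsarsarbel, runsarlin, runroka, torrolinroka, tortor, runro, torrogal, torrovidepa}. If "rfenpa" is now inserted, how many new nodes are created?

The longest prefix of "rfenpa" already in the trie is "r" (length 1).
So 6 − 1 = 5 new nodes.

5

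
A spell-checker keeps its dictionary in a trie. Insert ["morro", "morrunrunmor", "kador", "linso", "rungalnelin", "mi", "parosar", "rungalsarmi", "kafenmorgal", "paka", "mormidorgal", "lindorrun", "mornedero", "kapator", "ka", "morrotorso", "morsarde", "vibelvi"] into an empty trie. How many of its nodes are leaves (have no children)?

Leaves are exactly the stored words that no other stored word extends.
Those words: "kador", "kafenmorgal", "kapator", "lindorrun", "linso", "mi", "mormidorgal", "mornedero", "morrotorso", "morrunrunmor", "morsarde", "paka", "parosar", "rungalnelin", "rungalsarmi", "vibelvi"
Leaf count: 16

16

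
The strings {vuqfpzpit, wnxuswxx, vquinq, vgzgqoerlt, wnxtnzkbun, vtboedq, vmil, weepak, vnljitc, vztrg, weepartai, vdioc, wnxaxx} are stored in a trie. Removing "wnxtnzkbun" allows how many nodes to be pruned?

A node on "wnxtnzkbun"'s path can go only if nothing else ends at it or branches off below it.
The suffix "tnzkbun" (7 nodes) is used only by "wnxtnzkbun"; the node for "wnx" still has the child "u", so pruning stops there.
Nodes removed: 7

7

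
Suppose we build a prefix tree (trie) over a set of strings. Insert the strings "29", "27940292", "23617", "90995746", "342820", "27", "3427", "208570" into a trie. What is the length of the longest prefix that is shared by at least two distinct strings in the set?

3

The deepest shared node is where two words last agree before diverging.
e.g. "3427" and "342820" share the prefix "342" of length 3; no pair shares a longer one.
Longest shared-prefix length: 3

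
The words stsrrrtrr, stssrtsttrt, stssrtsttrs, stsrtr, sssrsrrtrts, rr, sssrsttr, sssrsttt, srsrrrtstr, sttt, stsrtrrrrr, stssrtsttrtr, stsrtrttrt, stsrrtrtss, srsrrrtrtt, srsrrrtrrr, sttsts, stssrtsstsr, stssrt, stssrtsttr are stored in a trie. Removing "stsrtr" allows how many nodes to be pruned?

Walk "stsrtr" from the leaf back toward the root, removing each node that no remaining word uses.
Every node on "stsrtr" is still needed (e.g. by "stsrtrrrrr"), so nothing is freed.
Nodes removed: 0

0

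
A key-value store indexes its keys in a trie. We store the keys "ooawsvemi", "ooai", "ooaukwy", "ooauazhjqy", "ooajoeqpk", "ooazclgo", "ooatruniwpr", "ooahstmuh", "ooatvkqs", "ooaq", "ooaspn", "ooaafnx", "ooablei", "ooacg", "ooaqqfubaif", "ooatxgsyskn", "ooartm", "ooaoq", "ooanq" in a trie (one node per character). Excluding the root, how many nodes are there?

Trace insertions, counting only characters that open a new branch:
  "ooawsvemi" → 9 new (o, o, a, w, s, v, e, m, i)
  "ooai" → prefix "ooa" already present; 1 new (i)
  "ooaukwy" → prefix "ooa" already present; 4 new (u, k, w, y)
  "ooauazhjqy" → prefix "ooau" already present; 6 new (a, z, h, j, q, y)
  "ooajoeqpk" → prefix "ooa" already present; 6 new (j, o, e, q, p, k)
  "ooazclgo" → prefix "ooa" already present; 5 new (z, c, l, g, o)
  "ooatruniwpr" → prefix "ooa" already present; 8 new (t, r, u, n, i, w, p, r)
  "ooahstmuh" → prefix "ooa" already present; 6 new (h, s, t, m, u, h)
  "ooatvkqs" → prefix "ooat" already present; 4 new (v, k, q, s)
  "ooaq" → prefix "ooa" already present; 1 new (q)
  "ooaspn" → prefix "ooa" already present; 3 new (s, p, n)
  "ooaafnx" → prefix "ooa" already present; 4 new (a, f, n, x)
  "ooablei" → prefix "ooa" already present; 4 new (b, l, e, i)
  "ooacg" → prefix "ooa" already present; 2 new (c, g)
  "ooaqqfubaif" → prefix "ooaq" already present; 7 new (q, f, u, b, a, i, f)
  "ooatxgsyskn" → prefix "ooat" already present; 7 new (x, g, s, y, s, k, n)
  "ooartm" → prefix "ooa" already present; 3 new (r, t, m)
  "ooaoq" → prefix "ooa" already present; 2 new (o, q)
  "ooanq" → prefix "ooa" already present; 2 new (n, q)
Total nodes = 9 + 1 + 4 + 6 + 6 + 5 + 8 + 6 + 4 + 1 + 3 + 4 + 4 + 2 + 7 + 7 + 3 + 2 + 2 = 84

84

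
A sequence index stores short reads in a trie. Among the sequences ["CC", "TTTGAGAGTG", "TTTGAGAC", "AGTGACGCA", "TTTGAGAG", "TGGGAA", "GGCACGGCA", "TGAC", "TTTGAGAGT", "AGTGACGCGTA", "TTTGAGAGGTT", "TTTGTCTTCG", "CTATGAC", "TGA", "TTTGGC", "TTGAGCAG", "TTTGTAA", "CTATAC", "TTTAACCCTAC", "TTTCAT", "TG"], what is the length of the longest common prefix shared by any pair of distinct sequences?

9

Equivalently: take the maximum, over all pairs, of their longest common prefix length.
"TTTGAGAGT" and "TTTGAGAGTG" agree on "TTTGAGAGT" (9 characters) before diverging; nothing deeper is shared.
Longest shared-prefix length: 9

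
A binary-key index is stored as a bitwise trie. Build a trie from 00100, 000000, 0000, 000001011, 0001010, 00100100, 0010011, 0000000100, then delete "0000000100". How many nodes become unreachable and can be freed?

Walk "0000000100" from the leaf back toward the root, removing each node that no remaining word uses.
The suffix "0100" (4 nodes) is used only by "0000000100"; "000000" is itself a stored word, so pruning stops there.
Nodes removed: 4

4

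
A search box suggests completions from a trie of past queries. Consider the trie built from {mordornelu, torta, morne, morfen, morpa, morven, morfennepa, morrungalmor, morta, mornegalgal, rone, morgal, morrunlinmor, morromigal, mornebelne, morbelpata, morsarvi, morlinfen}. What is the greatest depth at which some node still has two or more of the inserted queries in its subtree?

6

The deepest shared node is where two words last agree before diverging.
"morfen" and "morfennepa" agree on "morfen" (6 characters) before diverging; nothing deeper is shared.
Longest shared-prefix length: 6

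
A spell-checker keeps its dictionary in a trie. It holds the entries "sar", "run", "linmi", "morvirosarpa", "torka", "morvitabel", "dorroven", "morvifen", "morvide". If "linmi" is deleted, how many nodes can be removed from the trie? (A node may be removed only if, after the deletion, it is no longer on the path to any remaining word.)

5

After clearing the end-marker at "linmi", prune upward until reaching a node still needed by another word.
No other word shares any prefix with "linmi", so all 5 of its nodes go.
Nodes removed: 5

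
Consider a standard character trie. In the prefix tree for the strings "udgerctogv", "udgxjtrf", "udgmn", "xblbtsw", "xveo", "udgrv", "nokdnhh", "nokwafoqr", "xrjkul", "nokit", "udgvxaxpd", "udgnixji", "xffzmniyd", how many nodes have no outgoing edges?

A leaf is a node with no children — equivalently, the end of a word that is not a proper prefix of any other stored word.
Those words: "nokdnhh", "nokit", "nokwafoqr", "udgerctogv", "udgmn", "udgnixji", "udgrv", "udgvxaxpd", "udgxjtrf", "xblbtsw", "xffzmniyd", "xrjkul", "xveo"
Leaf count: 13

13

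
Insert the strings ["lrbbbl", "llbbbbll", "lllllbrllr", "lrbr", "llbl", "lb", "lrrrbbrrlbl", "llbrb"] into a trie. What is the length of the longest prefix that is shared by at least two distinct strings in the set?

Equivalently: take the maximum, over all pairs, of their longest common prefix length.
e.g. "llbbbbll" and "llbl" share the prefix "llb" of length 3; no pair shares a longer one.
Longest shared-prefix length: 3

3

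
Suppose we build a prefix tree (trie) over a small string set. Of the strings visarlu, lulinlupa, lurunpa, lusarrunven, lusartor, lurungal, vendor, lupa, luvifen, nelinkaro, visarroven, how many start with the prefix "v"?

Walk to "v"; the words in its subtree are exactly those with that prefix.
Words under "v": vendor, visarlu, visarroven
Count: 3

3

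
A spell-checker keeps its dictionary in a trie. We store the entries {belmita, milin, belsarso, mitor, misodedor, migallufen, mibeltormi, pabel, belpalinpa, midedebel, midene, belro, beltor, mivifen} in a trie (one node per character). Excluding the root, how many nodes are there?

Insert word by word; a character creates a node only if that edge doesn't already exist:
  "belmita" → 7 new (b, e, l, m, i, t, a)
  "milin" → 5 new (m, i, l, i, n)
  "belsarso" → prefix "bel" already present; 5 new (s, a, r, s, o)
  "mitor" → prefix "mi" already present; 3 new (t, o, r)
  "misodedor" → prefix "mi" already present; 7 new (s, o, d, e, d, o, r)
  "migallufen" → prefix "mi" already present; 8 new (g, a, l, l, u, f, e, n)
  "mibeltormi" → prefix "mi" already present; 8 new (b, e, l, t, o, r, m, i)
  "pabel" → 5 new (p, a, b, e, l)
  "belpalinpa" → prefix "bel" already present; 7 new (p, a, l, i, n, p, a)
  "midedebel" → prefix "mi" already present; 7 new (d, e, d, e, b, e, l)
  "midene" → prefix "mide" already present; 2 new (n, e)
  "belro" → prefix "bel" already present; 2 new (r, o)
  "beltor" → prefix "bel" already present; 3 new (t, o, r)
  "mivifen" → prefix "mi" already present; 5 new (v, i, f, e, n)
Total nodes = 7 + 5 + 5 + 3 + 7 + 8 + 8 + 5 + 7 + 7 + 2 + 2 + 3 + 5 = 74

74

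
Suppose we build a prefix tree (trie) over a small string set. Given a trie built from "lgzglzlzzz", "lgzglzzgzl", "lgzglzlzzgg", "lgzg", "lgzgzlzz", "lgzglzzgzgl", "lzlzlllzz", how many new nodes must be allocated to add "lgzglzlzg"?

The longest prefix of "lgzglzlzg" already in the trie is "lgzglzlz" (length 8).
Each of the 1 remaining characters creates one node.

1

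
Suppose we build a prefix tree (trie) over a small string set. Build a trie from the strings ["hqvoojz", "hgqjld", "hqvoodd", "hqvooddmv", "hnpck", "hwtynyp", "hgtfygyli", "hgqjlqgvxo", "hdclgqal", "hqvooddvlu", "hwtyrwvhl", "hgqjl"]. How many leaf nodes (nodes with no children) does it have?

10

Leaves are exactly the stored words that no other stored word extends.
Those words: "hdclgqal", "hgqjld", "hgqjlqgvxo", "hgtfygyli", "hnpck", "hqvooddmv", "hqvooddvlu", "hqvoojz", "hwtynyp", "hwtyrwvhl"
Leaf count: 10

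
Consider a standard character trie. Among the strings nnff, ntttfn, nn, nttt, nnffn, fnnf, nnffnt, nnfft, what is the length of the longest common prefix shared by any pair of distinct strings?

5

The deepest shared node is where two words last agree before diverging.
e.g. "nnffn" and "nnffnt" share the prefix "nnffn" of length 5; no pair shares a longer one.
Longest shared-prefix length: 5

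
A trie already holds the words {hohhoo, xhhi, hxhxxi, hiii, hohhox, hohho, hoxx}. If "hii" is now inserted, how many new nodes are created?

0

Every character of "hii" already lies on an existing path (it is a prefix of some stored word).
No new nodes are needed: 0.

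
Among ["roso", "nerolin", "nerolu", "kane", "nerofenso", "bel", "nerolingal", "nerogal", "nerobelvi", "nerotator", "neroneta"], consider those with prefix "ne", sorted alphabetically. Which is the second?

Filter for "ne…" and sort: "nerobelvi", "nerofenso", "nerogal", "nerolin", "nerolingal", "nerolu", "neroneta", "nerotator"
The 2nd is nerofenso.

nerofenso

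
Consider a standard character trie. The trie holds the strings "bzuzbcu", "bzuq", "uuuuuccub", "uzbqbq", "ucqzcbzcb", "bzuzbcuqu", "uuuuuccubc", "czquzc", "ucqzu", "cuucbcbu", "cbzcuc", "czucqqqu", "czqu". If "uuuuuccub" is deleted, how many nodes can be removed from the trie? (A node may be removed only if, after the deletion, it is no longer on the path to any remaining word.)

A node on "uuuuuccub"'s path can go only if nothing else ends at it or branches off below it.
Every node on "uuuuuccub" is still needed (e.g. by "uuuuuccubc"), so nothing is freed.
Nodes removed: 0

0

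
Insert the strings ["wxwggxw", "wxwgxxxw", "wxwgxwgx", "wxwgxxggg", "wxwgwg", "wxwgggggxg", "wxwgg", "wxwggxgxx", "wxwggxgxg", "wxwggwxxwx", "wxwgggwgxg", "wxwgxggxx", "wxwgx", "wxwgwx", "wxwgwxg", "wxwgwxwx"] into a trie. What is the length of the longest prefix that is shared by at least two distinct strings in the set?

Equivalently: take the maximum, over all pairs, of their longest common prefix length.
e.g. "wxwggxgxg" and "wxwggxgxx" share the prefix "wxwggxgx" of length 8; no pair shares a longer one.
Longest shared-prefix length: 8

8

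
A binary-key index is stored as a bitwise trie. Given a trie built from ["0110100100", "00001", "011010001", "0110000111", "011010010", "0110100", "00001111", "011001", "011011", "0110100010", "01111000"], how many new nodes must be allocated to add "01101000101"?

Walking "01101000101" from the root, the first 10 characters ("0110100010") follow existing edges; "1" is the first miss.
So 11 − 10 = 1 new nodes.

1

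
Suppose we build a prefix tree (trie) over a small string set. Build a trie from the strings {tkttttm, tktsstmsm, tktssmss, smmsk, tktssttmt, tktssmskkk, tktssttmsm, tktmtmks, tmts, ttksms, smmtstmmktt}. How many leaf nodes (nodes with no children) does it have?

11

Leaves are exactly the stored words that no other stored word extends.
Those words: "smmsk", "smmtstmmktt", "tktmtmks", "tktssmskkk", "tktssmss", "tktsstmsm", "tktssttmsm", "tktssttmt", "tkttttm", "tmts", "ttksms"
Leaf count: 11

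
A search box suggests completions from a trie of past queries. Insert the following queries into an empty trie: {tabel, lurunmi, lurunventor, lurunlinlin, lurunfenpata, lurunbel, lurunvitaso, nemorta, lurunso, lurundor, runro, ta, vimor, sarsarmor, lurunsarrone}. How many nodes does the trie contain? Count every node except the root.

76

For each word, the new-node count is its length minus the longest prefix already in the trie:
  "tabel" → 5 new (t, a, b, e, l)
  "lurunmi" → 7 new (l, u, r, u, n, m, i)
  "lurunventor" → prefix "lurun" already present; 6 new (v, e, n, t, o, r)
  "lurunlinlin" → prefix "lurun" already present; 6 new (l, i, n, l, i, n)
  "lurunfenpata" → prefix "lurun" already present; 7 new (f, e, n, p, a, t, a)
  "lurunbel" → prefix "lurun" already present; 3 new (b, e, l)
  "lurunvitaso" → prefix "lurunv" already present; 5 new (i, t, a, s, o)
  "nemorta" → 7 new (n, e, m, o, r, t, a)
  "lurunso" → prefix "lurun" already present; 2 new (s, o)
  "lurundor" → prefix "lurun" already present; 3 new (d, o, r)
  "runro" → 5 new (r, u, n, r, o)
  "ta" → prefix "ta" already present; 0 new (none)
  "vimor" → 5 new (v, i, m, o, r)
  "sarsarmor" → 9 new (s, a, r, s, a, r, m, o, r)
  "lurunsarrone" → prefix "luruns" already present; 6 new (a, r, r, o, n, e)
Total nodes = 5 + 7 + 6 + 6 + 7 + 3 + 5 + 7 + 2 + 3 + 5 + 0 + 5 + 9 + 6 = 76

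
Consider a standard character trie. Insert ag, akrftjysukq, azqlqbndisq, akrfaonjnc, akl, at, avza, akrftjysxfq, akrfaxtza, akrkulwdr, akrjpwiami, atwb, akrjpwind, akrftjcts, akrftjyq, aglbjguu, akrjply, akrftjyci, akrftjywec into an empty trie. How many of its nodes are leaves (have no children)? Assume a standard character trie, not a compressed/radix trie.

A leaf is a node with no children — equivalently, the end of a word that is not a proper prefix of any other stored word.
Those words: "aglbjguu", "akl", "akrfaonjnc", "akrfaxtza", "akrftjcts", "akrftjyci", "akrftjyq", "akrftjysukq", "akrftjysxfq", "akrftjywec", "akrjply", "akrjpwiami", "akrjpwind", "akrkulwdr", "atwb", "avza", "azqlqbndisq"
Leaf count: 17

17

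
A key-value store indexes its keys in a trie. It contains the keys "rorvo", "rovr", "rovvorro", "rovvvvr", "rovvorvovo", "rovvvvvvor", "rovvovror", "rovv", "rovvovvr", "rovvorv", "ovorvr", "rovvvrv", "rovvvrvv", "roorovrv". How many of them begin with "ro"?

13

Traverse to the node for "ro", then collect every word in that subtree.
Matches: "roorovrv", "rorvo", "rovr", "rovv", "rovvorro", "rovvorv", "rovvorvovo", "rovvovror", "rovvovvr", "rovvvrv", "rovvvrvv", "rovvvvr", "rovvvvvvor"
Count: 13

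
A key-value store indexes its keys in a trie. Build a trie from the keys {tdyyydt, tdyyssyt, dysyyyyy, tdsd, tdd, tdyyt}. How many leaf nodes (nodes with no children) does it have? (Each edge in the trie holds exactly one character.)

6

Leaves are exactly the stored words that no other stored word extends.
Those words: "dysyyyyy", "tdd", "tdsd", "tdyyssyt", "tdyyt", "tdyyydt"
Leaf count: 6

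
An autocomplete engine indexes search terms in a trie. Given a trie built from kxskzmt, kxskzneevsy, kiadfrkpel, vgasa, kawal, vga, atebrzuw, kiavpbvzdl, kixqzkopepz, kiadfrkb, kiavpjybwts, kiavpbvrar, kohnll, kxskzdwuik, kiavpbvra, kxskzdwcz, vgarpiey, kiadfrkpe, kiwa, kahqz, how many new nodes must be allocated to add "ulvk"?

No existing word starts with "u", so every character of "ulvk" needs a new node.
4 − 0 = 4 new nodes.

4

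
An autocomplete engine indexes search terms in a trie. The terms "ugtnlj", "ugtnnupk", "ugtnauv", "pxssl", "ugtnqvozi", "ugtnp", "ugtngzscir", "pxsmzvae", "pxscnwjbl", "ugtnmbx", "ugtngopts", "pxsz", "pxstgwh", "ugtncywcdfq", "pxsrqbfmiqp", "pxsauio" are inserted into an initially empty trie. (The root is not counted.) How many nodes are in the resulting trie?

Count nodes per top-level branch (shared prefixes stored once):
  'p'-branch (pxsauio, pxscnwjbl, pxsmzvae, pxsrqbfmiqp, pxssl, pxstgwh, pxsz): 33 nodes
  'u'-branch (ugtnauv, ugtncywcdfq, ugtngopts, ugtngzscir, ugtnlj, ugtnmbx, ugtnnupk, ugtnp, ugtnqvozi): 39 nodes
Sum: 72

72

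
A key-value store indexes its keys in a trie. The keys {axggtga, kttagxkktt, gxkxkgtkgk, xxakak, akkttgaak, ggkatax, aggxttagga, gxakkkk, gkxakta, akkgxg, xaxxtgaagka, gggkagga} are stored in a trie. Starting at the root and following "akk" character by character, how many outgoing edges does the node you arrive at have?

Walk "akk" from the root, arriving at one node.
Distinct next characters after "akk": g, t.
That node has 2 child edges.

2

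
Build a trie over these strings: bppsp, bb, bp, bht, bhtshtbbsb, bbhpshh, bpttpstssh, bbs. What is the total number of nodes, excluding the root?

For each word, the new-node count is its length minus the longest prefix already in the trie:
  "bppsp" → 5 new (b, p, p, s, p)
  "bb" → prefix "b" already present; 1 new (b)
  "bp" → prefix "bp" already present; 0 new (none)
  "bht" → prefix "b" already present; 2 new (h, t)
  "bhtshtbbsb" → prefix "bht" already present; 7 new (s, h, t, b, b, s, b)
  "bbhpshh" → prefix "bb" already present; 5 new (h, p, s, h, h)
  "bpttpstssh" → prefix "bp" already present; 8 new (t, t, p, s, t, s, s, h)
  "bbs" → prefix "bb" already present; 1 new (s)
Total nodes = 5 + 1 + 0 + 2 + 7 + 5 + 8 + 1 = 29

29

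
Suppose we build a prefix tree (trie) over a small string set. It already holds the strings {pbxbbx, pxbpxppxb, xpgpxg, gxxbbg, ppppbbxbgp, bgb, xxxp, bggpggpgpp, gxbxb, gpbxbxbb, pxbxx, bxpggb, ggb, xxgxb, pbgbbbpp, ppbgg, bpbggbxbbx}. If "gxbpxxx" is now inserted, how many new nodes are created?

4

The longest prefix of "gxbpxxx" already in the trie is "gxb" (length 3).
Each of the 4 remaining characters creates one node.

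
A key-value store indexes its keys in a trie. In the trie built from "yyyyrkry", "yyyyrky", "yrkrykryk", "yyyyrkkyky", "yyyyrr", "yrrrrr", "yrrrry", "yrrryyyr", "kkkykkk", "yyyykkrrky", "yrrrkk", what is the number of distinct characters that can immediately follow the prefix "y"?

The children of the "y" node are the distinct next characters among strings starting with "y".
Distinct next characters after "y": r, y.
That node has 2 child edges.

2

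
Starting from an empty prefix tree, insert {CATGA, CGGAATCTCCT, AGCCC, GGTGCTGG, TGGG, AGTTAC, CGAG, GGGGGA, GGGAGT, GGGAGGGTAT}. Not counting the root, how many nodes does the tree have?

50

For each word, the new-node count is its length minus the longest prefix already in the trie:
  "CATGA" → 5 new (C, A, T, G, A)
  "CGGAATCTCCT" → prefix "C" already present; 10 new (G, G, A, A, T, C, T, C, C, T)
  "AGCCC" → 5 new (A, G, C, C, C)
  "GGTGCTGG" → 8 new (G, G, T, G, C, T, G, G)
  "TGGG" → 4 new (T, G, G, G)
  "AGTTAC" → prefix "AG" already present; 4 new (T, T, A, C)
  "CGAG" → prefix "CG" already present; 2 new (A, G)
  "GGGGGA" → prefix "GG" already present; 4 new (G, G, G, A)
  "GGGAGT" → prefix "GGG" already present; 3 new (A, G, T)
  "GGGAGGGTAT" → prefix "GGGAG" already present; 5 new (G, G, T, A, T)
Total nodes = 5 + 10 + 5 + 8 + 4 + 4 + 2 + 4 + 3 + 5 = 50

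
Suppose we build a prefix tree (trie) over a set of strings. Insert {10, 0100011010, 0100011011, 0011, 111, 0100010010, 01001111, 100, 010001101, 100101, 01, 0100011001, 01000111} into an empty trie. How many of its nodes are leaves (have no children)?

A leaf is a node with no children — equivalently, the end of a word that is not a proper prefix of any other stored word.
Those words: "0011", "0100010010", "0100011001", "0100011010", "0100011011", "01000111", "01001111", "100101", "111"
Leaf count: 9

9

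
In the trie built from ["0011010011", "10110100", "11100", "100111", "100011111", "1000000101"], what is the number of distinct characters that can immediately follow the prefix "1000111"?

1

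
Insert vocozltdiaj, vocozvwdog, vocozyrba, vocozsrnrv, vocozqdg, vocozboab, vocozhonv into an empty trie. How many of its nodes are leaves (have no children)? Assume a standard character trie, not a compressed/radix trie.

A leaf is a node with no children — equivalently, the end of a word that is not a proper prefix of any other stored word.
Those words: "vocozboab", "vocozhonv", "vocozltdiaj", "vocozqdg", "vocozsrnrv", "vocozvwdog", "vocozyrba"
Leaf count: 7

7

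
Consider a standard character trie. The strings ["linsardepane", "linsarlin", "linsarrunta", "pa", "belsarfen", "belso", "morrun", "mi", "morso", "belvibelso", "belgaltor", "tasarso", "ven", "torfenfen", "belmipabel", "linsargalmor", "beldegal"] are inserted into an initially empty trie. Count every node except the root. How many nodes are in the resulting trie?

90

Count nodes per top-level branch (shared prefixes stored once):
  'b'-branch (beldegal, belgaltor, belmipabel, belsarfen, belso, belvibelso): 35 nodes
  'l'-branch (linsardepane, linsargalmor, linsarlin, linsarrunta): 26 nodes
  'm'-branch (mi, morrun, morso): 9 nodes
  'p'-branch (pa): 2 nodes
  't'-branch (tasarso, torfenfen): 15 nodes
  'v'-branch (ven): 3 nodes
Sum: 90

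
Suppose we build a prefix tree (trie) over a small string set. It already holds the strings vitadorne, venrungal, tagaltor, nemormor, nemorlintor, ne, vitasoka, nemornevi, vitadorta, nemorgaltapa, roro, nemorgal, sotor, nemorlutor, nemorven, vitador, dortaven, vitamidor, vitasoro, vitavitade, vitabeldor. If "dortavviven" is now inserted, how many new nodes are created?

5

Walking "dortavviven" from the root, the first 6 characters ("dortav") follow existing edges; "v" is the first miss.
Each of the 5 remaining characters creates one node.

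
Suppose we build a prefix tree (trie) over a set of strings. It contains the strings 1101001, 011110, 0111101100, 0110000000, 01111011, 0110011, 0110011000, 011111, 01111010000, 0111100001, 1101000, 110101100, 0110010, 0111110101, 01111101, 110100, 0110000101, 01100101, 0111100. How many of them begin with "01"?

Traverse to the node for "01", then collect every word in that subtree.
Words under "01": 0110000000, 0110000101, 0110010, 01100101, 0110011, 0110011000, 011110, 0111100, 0111100001, 01111010000, 01111011, 0111101100, 011111, 01111101, 0111110101
Count: 15

15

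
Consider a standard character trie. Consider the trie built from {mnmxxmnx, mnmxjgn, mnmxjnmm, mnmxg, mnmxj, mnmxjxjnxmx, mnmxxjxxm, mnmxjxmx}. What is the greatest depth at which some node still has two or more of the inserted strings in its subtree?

6

Equivalently: take the maximum, over all pairs, of their longest common prefix length.
"mnmxjxjnxmx" and "mnmxjxmx" agree on "mnmxjx" (6 characters) before diverging; nothing deeper is shared.
Longest shared-prefix length: 6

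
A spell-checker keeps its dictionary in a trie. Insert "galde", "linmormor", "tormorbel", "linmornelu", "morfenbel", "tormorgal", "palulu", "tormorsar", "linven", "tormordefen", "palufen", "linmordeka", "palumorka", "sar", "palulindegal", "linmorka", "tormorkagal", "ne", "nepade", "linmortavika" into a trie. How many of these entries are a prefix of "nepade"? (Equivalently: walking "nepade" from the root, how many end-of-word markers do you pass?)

2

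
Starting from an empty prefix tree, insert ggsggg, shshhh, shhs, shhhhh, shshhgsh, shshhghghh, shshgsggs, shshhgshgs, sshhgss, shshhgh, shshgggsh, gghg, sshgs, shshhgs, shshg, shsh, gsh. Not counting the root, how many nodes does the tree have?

For each word, the new-node count is its length minus the longest prefix already in the trie:
  "ggsggg" → 6 new (g, g, s, g, g, g)
  "shshhh" → 6 new (s, h, s, h, h, h)
  "shhs" → prefix "sh" already present; 2 new (h, s)
  "shhhhh" → prefix "shh" already present; 3 new (h, h, h)
  "shshhgsh" → prefix "shshh" already present; 3 new (g, s, h)
  "shshhghghh" → prefix "shshhg" already present; 4 new (h, g, h, h)
  "shshgsggs" → prefix "shsh" already present; 5 new (g, s, g, g, s)
  "shshhgshgs" → prefix "shshhgsh" already present; 2 new (g, s)
  "sshhgss" → prefix "s" already present; 6 new (s, h, h, g, s, s)
  "shshhgh" → prefix "shshhgh" already present; 0 new (none)
  "shshgggsh" → prefix "shshg" already present; 4 new (g, g, s, h)
  "gghg" → prefix "gg" already present; 2 new (h, g)
  "sshgs" → prefix "ssh" already present; 2 new (g, s)
  "shshhgs" → prefix "shshhgs" already present; 0 new (none)
  "shshg" → prefix "shshg" already present; 0 new (none)
  "shsh" → prefix "shsh" already present; 0 new (none)
  "gsh" → prefix "g" already present; 2 new (s, h)
Total nodes = 6 + 6 + 2 + 3 + 3 + 4 + 5 + 2 + 6 + 0 + 4 + 2 + 2 + 0 + 0 + 0 + 2 = 47

47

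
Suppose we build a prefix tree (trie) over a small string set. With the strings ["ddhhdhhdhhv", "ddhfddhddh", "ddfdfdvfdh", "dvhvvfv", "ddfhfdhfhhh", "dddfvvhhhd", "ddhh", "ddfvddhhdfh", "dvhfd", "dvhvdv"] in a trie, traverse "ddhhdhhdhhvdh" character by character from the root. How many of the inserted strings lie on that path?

2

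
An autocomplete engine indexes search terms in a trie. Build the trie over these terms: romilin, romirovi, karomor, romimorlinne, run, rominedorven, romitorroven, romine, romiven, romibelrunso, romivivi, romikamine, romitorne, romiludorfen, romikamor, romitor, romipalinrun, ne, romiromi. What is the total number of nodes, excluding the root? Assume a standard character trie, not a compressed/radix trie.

87

Trace insertions, counting only characters that open a new branch:
  "romilin" → 7 new (r, o, m, i, l, i, n)
  "romirovi" → prefix "romi" already present; 4 new (r, o, v, i)
  "karomor" → 7 new (k, a, r, o, m, o, r)
  "romimorlinne" → prefix "romi" already present; 8 new (m, o, r, l, i, n, n, e)
  "run" → prefix "r" already present; 2 new (u, n)
  "rominedorven" → prefix "romi" already present; 8 new (n, e, d, o, r, v, e, n)
  "romitorroven" → prefix "romi" already present; 8 new (t, o, r, r, o, v, e, n)
  "romine" → prefix "romine" already present; 0 new (none)
  "romiven" → prefix "romi" already present; 3 new (v, e, n)
  "romibelrunso" → prefix "romi" already present; 8 new (b, e, l, r, u, n, s, o)
  "romivivi" → prefix "romiv" already present; 3 new (i, v, i)
  "romikamine" → prefix "romi" already present; 6 new (k, a, m, i, n, e)
  "romitorne" → prefix "romitor" already present; 2 new (n, e)
  "romiludorfen" → prefix "romil" already present; 7 new (u, d, o, r, f, e, n)
  "romikamor" → prefix "romikam" already present; 2 new (o, r)
  "romitor" → prefix "romitor" already present; 0 new (none)
  "romipalinrun" → prefix "romi" already present; 8 new (p, a, l, i, n, r, u, n)
  "ne" → 2 new (n, e)
  "romiromi" → prefix "romiro" already present; 2 new (m, i)
Total nodes = 7 + 4 + 7 + 8 + 2 + 8 + 8 + 0 + 3 + 8 + 3 + 6 + 2 + 7 + 2 + 0 + 8 + 2 + 2 = 87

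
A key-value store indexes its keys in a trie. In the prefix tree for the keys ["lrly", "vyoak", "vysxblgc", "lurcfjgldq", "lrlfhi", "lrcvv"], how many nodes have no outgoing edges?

Leaves are exactly the stored words that no other stored word extends.
Those words: "lrcvv", "lrlfhi", "lrly", "lurcfjgldq", "vyoak", "vysxblgc"
Leaf count: 6

6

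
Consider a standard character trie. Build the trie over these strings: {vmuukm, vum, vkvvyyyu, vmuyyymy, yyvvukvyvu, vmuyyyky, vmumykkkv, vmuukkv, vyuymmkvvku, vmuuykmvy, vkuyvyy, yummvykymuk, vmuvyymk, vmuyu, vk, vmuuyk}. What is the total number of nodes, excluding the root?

For each word, the new-node count is its length minus the longest prefix already in the trie:
  "vmuukm" → 6 new (v, m, u, u, k, m)
  "vum" → prefix "v" already present; 2 new (u, m)
  "vkvvyyyu" → prefix "v" already present; 7 new (k, v, v, y, y, y, u)
  "vmuyyymy" → prefix "vmu" already present; 5 new (y, y, y, m, y)
  "yyvvukvyvu" → 10 new (y, y, v, v, u, k, v, y, v, u)
  "vmuyyyky" → prefix "vmuyyy" already present; 2 new (k, y)
  "vmumykkkv" → prefix "vmu" already present; 6 new (m, y, k, k, k, v)
  "vmuukkv" → prefix "vmuuk" already present; 2 new (k, v)
  "vyuymmkvvku" → prefix "v" already present; 10 new (y, u, y, m, m, k, v, v, k, u)
  "vmuuykmvy" → prefix "vmuu" already present; 5 new (y, k, m, v, y)
  "vkuyvyy" → prefix "vk" already present; 5 new (u, y, v, y, y)
  "yummvykymuk" → prefix "y" already present; 10 new (u, m, m, v, y, k, y, m, u, k)
  "vmuvyymk" → prefix "vmu" already present; 5 new (v, y, y, m, k)
  "vmuyu" → prefix "vmuy" already present; 1 new (u)
  "vk" → prefix "vk" already present; 0 new (none)
  "vmuuyk" → prefix "vmuuyk" already present; 0 new (none)
Total nodes = 6 + 2 + 7 + 5 + 10 + 2 + 6 + 2 + 10 + 5 + 5 + 10 + 5 + 1 + 0 + 0 = 76

76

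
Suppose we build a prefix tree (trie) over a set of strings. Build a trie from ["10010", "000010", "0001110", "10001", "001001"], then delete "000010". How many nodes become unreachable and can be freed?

3

A node on "000010"'s path can go only if nothing else ends at it or branches off below it.
The suffix "010" (3 nodes) is used only by "000010"; the node for "000" still has the child "1", so pruning stops there.
Nodes removed: 3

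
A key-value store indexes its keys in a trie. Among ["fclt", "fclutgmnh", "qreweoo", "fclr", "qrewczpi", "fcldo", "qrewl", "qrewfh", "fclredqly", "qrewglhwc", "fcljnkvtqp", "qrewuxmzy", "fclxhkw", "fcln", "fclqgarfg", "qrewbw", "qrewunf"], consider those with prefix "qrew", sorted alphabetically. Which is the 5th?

DFS of the "qrew" subtree visits, in order: "qrewbw", "qrewczpi", "qreweoo", "qrewfh", "qrewglhwc", "qrewl", "qrewunf", "qrewuxmzy"
Position 5: qrewglhwc

qrewglhwc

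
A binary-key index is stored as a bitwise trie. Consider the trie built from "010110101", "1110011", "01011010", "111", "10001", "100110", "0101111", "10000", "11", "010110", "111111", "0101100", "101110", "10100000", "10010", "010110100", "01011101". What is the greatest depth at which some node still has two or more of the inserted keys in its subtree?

Equivalently: take the maximum, over all pairs, of their longest common prefix length.
e.g. "01011010" and "010110100" share the prefix "01011010" of length 8; no pair shares a longer one.
Longest shared-prefix length: 8

8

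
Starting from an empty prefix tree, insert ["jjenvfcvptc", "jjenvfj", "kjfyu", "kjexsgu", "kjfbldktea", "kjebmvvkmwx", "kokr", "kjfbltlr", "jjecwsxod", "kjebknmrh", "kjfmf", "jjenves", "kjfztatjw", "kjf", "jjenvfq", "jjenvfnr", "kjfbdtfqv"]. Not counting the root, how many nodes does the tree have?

Trace insertions, counting only characters that open a new branch:
  "jjenvfcvptc" → 11 new (j, j, e, n, v, f, c, v, p, t, c)
  "jjenvfj" → prefix "jjenvf" already present; 1 new (j)
  "kjfyu" → 5 new (k, j, f, y, u)
  "kjexsgu" → prefix "kj" already present; 5 new (e, x, s, g, u)
  "kjfbldktea" → prefix "kjf" already present; 7 new (b, l, d, k, t, e, a)
  "kjebmvvkmwx" → prefix "kje" already present; 8 new (b, m, v, v, k, m, w, x)
  "kokr" → prefix "k" already present; 3 new (o, k, r)
  "kjfbltlr" → prefix "kjfbl" already present; 3 new (t, l, r)
  "jjecwsxod" → prefix "jje" already present; 6 new (c, w, s, x, o, d)
  "kjebknmrh" → prefix "kjeb" already present; 5 new (k, n, m, r, h)
  "kjfmf" → prefix "kjf" already present; 2 new (m, f)
  "jjenves" → prefix "jjenv" already present; 2 new (e, s)
  "kjfztatjw" → prefix "kjf" already present; 6 new (z, t, a, t, j, w)
  "kjf" → prefix "kjf" already present; 0 new (none)
  "jjenvfq" → prefix "jjenvf" already present; 1 new (q)
  "jjenvfnr" → prefix "jjenvf" already present; 2 new (n, r)
  "kjfbdtfqv" → prefix "kjfb" already present; 5 new (d, t, f, q, v)
Total nodes = 11 + 1 + 5 + 5 + 7 + 8 + 3 + 3 + 6 + 5 + 2 + 2 + 6 + 0 + 1 + 2 + 5 = 72

72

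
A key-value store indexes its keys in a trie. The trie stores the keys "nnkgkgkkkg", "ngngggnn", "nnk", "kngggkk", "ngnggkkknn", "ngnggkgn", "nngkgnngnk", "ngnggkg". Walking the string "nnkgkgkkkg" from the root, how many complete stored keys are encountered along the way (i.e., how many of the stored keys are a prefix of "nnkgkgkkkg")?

2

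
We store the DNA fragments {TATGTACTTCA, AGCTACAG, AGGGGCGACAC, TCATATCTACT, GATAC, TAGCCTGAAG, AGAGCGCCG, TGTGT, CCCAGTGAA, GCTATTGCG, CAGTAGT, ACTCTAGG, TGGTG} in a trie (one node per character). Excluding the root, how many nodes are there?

Trace insertions, counting only characters that open a new branch:
  "TATGTACTTCA" → 11 new (T, A, T, G, T, A, C, T, T, C, A)
  "AGCTACAG" → 8 new (A, G, C, T, A, C, A, G)
  "AGGGGCGACAC" → prefix "AG" already present; 9 new (G, G, G, C, G, A, C, A, C)
  "TCATATCTACT" → prefix "T" already present; 10 new (C, A, T, A, T, C, T, A, C, T)
  "GATAC" → 5 new (G, A, T, A, C)
  "TAGCCTGAAG" → prefix "TA" already present; 8 new (G, C, C, T, G, A, A, G)
  "AGAGCGCCG" → prefix "AG" already present; 7 new (A, G, C, G, C, C, G)
  "TGTGT" → prefix "T" already present; 4 new (G, T, G, T)
  "CCCAGTGAA" → 9 new (C, C, C, A, G, T, G, A, A)
  "GCTATTGCG" → prefix "G" already present; 8 new (C, T, A, T, T, G, C, G)
  "CAGTAGT" → prefix "C" already present; 6 new (A, G, T, A, G, T)
  "ACTCTAGG" → prefix "A" already present; 7 new (C, T, C, T, A, G, G)
  "TGGTG" → prefix "TG" already present; 3 new (G, T, G)
Total nodes = 11 + 8 + 9 + 10 + 5 + 8 + 7 + 4 + 9 + 8 + 6 + 7 + 3 = 95

95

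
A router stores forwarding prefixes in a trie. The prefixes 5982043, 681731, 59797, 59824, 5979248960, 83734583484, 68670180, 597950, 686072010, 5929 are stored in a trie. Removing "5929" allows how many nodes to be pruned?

2

Walk "5929" from the leaf back toward the root, removing each node that no remaining word uses.
The suffix "29" (2 nodes) is used only by "5929"; the node for "59" still has the child "8", so pruning stops there.
Nodes removed: 2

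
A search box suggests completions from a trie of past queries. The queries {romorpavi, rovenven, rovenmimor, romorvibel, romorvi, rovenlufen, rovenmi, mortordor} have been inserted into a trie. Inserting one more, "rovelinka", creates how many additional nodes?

"rove" is already a path in the trie; the remaining "linka" must be added.
So 9 − 4 = 5 new nodes.

5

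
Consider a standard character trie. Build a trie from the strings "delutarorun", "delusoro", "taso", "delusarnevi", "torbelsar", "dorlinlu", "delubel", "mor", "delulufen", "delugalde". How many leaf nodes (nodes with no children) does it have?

10

Leaves are exactly the stored words that no other stored word extends.
Those words: "delubel", "delugalde", "delulufen", "delusarnevi", "delusoro", "delutarorun", "dorlinlu", "mor", "taso", "torbelsar"
Leaf count: 10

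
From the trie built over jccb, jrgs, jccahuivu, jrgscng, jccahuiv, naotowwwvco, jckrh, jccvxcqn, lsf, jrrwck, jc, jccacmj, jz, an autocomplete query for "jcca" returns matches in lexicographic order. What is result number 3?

jccahuivu

Filter for "jcca…" and sort: "jccacmj", "jccahuiv", "jccahuivu"
The 3rd is jccahuivu.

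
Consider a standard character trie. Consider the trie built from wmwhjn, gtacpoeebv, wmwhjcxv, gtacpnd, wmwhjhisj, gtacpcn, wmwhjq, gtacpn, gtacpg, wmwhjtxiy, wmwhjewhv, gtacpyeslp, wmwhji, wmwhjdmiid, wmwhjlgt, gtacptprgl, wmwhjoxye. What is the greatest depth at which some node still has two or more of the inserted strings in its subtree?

Equivalently: take the maximum, over all pairs, of their longest common prefix length.
"gtacpn" and "gtacpnd" agree on "gtacpn" (6 characters) before diverging; nothing deeper is shared.
Longest shared-prefix length: 6

6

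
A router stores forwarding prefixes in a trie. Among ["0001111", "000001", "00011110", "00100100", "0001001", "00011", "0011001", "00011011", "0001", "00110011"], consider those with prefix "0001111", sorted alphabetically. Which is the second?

00011110

Words with prefix "0001111", in lexicographic order: "0001111", "00011110"
The 2nd is 00011110.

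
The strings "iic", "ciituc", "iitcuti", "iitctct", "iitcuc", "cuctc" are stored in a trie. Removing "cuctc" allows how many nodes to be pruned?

After clearing the end-marker at "cuctc", prune upward until reaching a node still needed by another word.
The suffix "uctc" (4 nodes) is used only by "cuctc"; the node for "c" still has the child "i", so pruning stops there.
Nodes removed: 4

4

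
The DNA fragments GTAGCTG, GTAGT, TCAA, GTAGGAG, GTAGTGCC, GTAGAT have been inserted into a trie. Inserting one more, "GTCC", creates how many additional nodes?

Walking "GTCC" from the root, the first 2 characters ("GT") follow existing edges; "C" is the first miss.
Each of the 2 remaining characters creates one node.

2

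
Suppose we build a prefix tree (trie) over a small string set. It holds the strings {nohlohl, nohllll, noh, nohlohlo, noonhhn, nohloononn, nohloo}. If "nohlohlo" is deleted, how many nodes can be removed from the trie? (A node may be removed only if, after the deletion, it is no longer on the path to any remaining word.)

1

Walk "nohlohlo" from the leaf back toward the root, removing each node that no remaining word uses.
The suffix "o" (1 node) is used only by "nohlohlo"; "nohlohl" is itself a stored word, so pruning stops there.
Nodes removed: 1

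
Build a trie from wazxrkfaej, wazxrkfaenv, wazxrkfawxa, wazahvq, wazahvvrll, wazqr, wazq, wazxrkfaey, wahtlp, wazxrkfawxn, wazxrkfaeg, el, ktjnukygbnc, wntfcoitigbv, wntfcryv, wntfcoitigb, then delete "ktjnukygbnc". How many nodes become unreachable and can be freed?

11

After clearing the end-marker at "ktjnukygbnc", prune upward until reaching a node still needed by another word.
No other word shares any prefix with "ktjnukygbnc", so all 11 of its nodes go.
Nodes removed: 11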